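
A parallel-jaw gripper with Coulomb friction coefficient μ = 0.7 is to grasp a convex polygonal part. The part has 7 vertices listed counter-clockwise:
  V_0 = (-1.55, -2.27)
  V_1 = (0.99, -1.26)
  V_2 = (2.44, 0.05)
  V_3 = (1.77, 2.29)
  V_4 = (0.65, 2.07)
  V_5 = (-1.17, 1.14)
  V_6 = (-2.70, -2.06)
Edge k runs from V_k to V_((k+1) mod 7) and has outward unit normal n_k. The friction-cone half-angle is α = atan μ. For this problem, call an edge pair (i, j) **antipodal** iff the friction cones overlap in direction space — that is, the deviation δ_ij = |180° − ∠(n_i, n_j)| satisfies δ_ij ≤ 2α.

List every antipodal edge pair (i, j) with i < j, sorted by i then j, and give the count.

count = 10; pairs: (0,3), (0,4), (0,5), (1,3), (1,4), (1,5), (2,5), (2,6), (3,6), (4,6)

α = atan 0.7 = 34.99°;  2α = 69.98°
n_0 = (+0.3695, -0.9292)
n_1 = (+0.6704, -0.7420)
n_2 = (+0.9581, +0.2866)
n_3 = (-0.1927, +0.9812)
n_4 = (-0.4550, +0.8905)
n_5 = (-0.9022, +0.4314)
n_6 = (-0.1796, -0.9837)
  (0,1): δ = 159.59°  ·
  (0,2): δ = 95.03°  ·
  (0,3): δ = 10.57°  ✓
  (0,4): δ = 5.38°  ✓
  (0,5): δ = 42.76°  ✓
  (0,6): δ = 147.97°  ·
  (1,2): δ = 115.44°  ·
  (1,3): δ = 30.98°  ✓
  (1,4): δ = 15.03°  ✓
  (1,5): δ = 22.35°  ✓
  (1,6): δ = 127.56°  ·
  (2,3): δ = 95.54°  ·
  (2,4): δ = 79.59°  ·
  (2,5): δ = 42.21°  ✓
  (2,6): δ = 63.00°  ✓
  (3,4): δ = 164.05°  ·
  (3,5): δ = 126.67°  ·
  (3,6): δ = 21.46°  ✓
  (4,5): δ = 142.62°  ·
  (4,6): δ = 37.42°  ✓
  (5,6): δ = 74.80°  ·
antipodal pairs: 10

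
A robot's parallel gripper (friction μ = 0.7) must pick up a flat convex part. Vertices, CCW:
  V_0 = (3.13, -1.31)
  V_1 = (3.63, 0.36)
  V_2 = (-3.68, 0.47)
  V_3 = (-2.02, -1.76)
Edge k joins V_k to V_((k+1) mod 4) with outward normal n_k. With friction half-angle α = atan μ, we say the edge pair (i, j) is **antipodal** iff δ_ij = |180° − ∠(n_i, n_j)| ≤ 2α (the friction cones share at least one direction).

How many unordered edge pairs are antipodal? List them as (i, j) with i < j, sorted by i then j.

α = atan 0.7 = 34.99°;  2α = 69.98°
n_0 = (+0.9580, -0.2868)
n_1 = (+0.0150, +0.9999)
n_2 = (-0.8022, -0.5971)
n_3 = (+0.0870, -0.9962)
  (0,1): δ = 74.19°  ·
  (0,2): δ = 53.33°  ✓
  (0,3): δ = 111.66°  ·
  (1,2): δ = 52.47°  ✓
  (1,3): δ = 5.86°  ✓
  (2,3): δ = 121.67°  ·
antipodal pairs: 3

count = 3; pairs: (0,2), (1,2), (1,3)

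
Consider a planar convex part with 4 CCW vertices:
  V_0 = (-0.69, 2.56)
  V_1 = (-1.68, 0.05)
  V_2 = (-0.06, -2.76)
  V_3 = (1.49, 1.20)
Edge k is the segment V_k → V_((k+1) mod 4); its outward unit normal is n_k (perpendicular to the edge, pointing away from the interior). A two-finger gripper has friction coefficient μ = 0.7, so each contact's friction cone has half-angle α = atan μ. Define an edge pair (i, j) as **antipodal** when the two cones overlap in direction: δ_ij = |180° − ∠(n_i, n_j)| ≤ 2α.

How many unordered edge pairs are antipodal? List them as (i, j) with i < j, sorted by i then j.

α = atan 0.7 = 34.99°;  2α = 69.98°
n_0 = (-0.9303, +0.3669)
n_1 = (-0.8663, -0.4995)
n_2 = (+0.9312, -0.3645)
n_3 = (+0.5293, +0.8484)
  (0,1): δ = 128.51°  ·
  (0,2): δ = 0.15°  ✓
  (0,3): δ = 79.57°  ·
  (1,2): δ = 51.34°  ✓
  (1,3): δ = 28.08°  ✓
  (2,3): δ = 100.58°  ·
antipodal pairs: 3

count = 3; pairs: (0,2), (1,2), (1,3)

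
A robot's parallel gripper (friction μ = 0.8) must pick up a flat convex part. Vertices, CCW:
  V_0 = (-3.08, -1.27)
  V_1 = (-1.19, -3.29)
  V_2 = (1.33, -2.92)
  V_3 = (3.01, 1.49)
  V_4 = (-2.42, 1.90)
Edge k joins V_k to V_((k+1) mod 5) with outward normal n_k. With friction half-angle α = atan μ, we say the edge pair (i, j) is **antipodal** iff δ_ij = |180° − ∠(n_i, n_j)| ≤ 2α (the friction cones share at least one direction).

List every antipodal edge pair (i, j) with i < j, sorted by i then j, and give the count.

α = atan 0.8 = 38.66°;  2α = 77.32°
n_0 = (-0.7302, -0.6832)
n_1 = (+0.1453, -0.9894)
n_2 = (+0.9345, -0.3560)
n_3 = (+0.0753, +0.9972)
n_4 = (-0.9790, +0.2038)
  (0,1): δ = 124.74°  ·
  (0,2): δ = 63.95°  ✓
  (0,3): δ = 42.59°  ✓
  (0,4): δ = 125.14°  ·
  (1,2): δ = 119.21°  ·
  (1,3): δ = 12.67°  ✓
  (1,4): δ = 69.89°  ✓
  (2,3): δ = 73.46°  ✓
  (2,4): δ = 9.09°  ✓
  (3,4): δ = 97.44°  ·
antipodal pairs: 6

count = 6; pairs: (0,2), (0,3), (1,3), (1,4), (2,3), (2,4)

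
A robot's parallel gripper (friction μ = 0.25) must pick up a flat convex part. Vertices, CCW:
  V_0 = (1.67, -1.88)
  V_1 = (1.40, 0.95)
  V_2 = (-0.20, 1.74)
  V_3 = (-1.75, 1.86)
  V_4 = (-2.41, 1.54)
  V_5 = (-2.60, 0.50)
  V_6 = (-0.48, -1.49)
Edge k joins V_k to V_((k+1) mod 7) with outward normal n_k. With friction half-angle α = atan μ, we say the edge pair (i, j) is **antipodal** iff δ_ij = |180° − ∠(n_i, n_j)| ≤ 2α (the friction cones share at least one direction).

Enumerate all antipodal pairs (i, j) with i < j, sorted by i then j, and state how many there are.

α = atan 0.25 = 14.04°;  2α = 28.07°
n_0 = (+0.9955, +0.0950)
n_1 = (+0.4427, +0.8967)
n_2 = (+0.0772, +0.9970)
n_3 = (-0.4363, +0.8998)
n_4 = (-0.9837, +0.1797)
n_5 = (-0.6844, -0.7291)
n_6 = (-0.1785, -0.9839)
  (0,1): δ = 121.73°  ·
  (0,2): δ = 99.88°  ·
  (0,3): δ = 69.58°  ·
  (0,4): δ = 15.80°  ✓
  (0,5): δ = 41.36°  ·
  (0,6): δ = 74.27°  ·
  (1,2): δ = 158.15°  ·
  (1,3): δ = 127.86°  ·
  (1,4): δ = 74.08°  ·
  (1,5): δ = 16.91°  ✓
  (1,6): δ = 16.00°  ✓
  (2,3): δ = 149.71°  ·
  (2,4): δ = 95.93°  ·
  (2,5): δ = 38.76°  ·
  (2,6): δ = 5.85°  ✓
  (3,4): δ = 126.22°  ·
  (3,5): δ = 69.05°  ·
  (3,6): δ = 36.15°  ·
  (4,5): δ = 122.84°  ·
  (4,6): δ = 89.93°  ·
  (5,6): δ = 147.09°  ·
antipodal pairs: 4

count = 4; pairs: (0,4), (1,5), (1,6), (2,6)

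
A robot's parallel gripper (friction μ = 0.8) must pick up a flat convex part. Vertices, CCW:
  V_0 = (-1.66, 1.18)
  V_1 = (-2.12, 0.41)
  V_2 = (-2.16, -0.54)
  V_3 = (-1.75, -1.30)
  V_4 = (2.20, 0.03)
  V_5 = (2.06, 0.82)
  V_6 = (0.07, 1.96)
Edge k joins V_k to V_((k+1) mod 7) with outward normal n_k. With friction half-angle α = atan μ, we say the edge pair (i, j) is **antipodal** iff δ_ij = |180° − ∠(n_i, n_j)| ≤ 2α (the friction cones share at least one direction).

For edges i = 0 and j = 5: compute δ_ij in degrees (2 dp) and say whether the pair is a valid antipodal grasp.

δ = 91.05°, invalid

α = atan 0.8 = 38.66°;  2α = 77.32°
edge 0: e_0 = (-0.46, -0.77);  n_0 = (-0.8585, +0.5129)
edge 5: e_5 = (-1.99, +1.14);  n_5 = (+0.4971, +0.8677)
∠(n_0, n_5) = 88.95°
δ = |180° − 88.95°| = 91.05°
91.05° > 2α = 77.32°  →  invalid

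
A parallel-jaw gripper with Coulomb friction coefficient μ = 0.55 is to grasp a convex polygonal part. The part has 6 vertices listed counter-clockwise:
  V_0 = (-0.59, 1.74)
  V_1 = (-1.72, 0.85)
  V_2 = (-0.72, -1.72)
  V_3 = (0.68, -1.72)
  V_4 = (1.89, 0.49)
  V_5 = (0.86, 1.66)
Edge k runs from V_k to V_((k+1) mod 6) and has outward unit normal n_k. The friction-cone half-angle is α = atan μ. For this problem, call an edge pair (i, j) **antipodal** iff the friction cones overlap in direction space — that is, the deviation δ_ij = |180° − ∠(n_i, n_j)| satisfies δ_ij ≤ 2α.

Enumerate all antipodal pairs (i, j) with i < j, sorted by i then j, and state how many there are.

count = 6; pairs: (0,2), (0,3), (1,3), (1,4), (2,4), (2,5)

α = atan 0.55 = 28.81°;  2α = 57.62°
n_0 = (-0.6187, +0.7856)
n_1 = (-0.9319, -0.3626)
n_2 = (+0.0000, -1.0000)
n_3 = (+0.8771, -0.4802)
n_4 = (+0.7506, +0.6608)
n_5 = (+0.0551, +0.9985)
  (0,1): δ = 106.96°  ·
  (0,2): δ = 38.22°  ✓
  (0,3): δ = 23.07°  ✓
  (0,4): δ = 93.13°  ·
  (0,5): δ = 138.62°  ·
  (1,2): δ = 111.26°  ·
  (1,3): δ = 49.96°  ✓
  (1,4): δ = 20.10°  ✓
  (1,5): δ = 65.58°  ·
  (2,3): δ = 118.70°  ·
  (2,4): δ = 48.64°  ✓
  (2,5): δ = 3.16°  ✓
  (3,4): δ = 109.94°  ·
  (3,5): δ = 64.46°  ·
  (4,5): δ = 134.52°  ·
antipodal pairs: 6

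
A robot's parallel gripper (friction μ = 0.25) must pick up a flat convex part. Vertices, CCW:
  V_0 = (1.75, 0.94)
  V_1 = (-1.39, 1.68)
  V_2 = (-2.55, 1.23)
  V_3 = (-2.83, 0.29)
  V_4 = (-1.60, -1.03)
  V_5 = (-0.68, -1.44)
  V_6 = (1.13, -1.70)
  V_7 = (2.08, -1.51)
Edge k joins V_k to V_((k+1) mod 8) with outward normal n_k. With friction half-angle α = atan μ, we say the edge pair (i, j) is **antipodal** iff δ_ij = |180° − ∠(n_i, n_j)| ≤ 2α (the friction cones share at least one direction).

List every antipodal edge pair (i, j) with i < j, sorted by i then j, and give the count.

α = atan 0.25 = 14.04°;  2α = 28.07°
n_0 = (+0.2294, +0.9733)
n_1 = (-0.3617, +0.9323)
n_2 = (-0.9584, +0.2855)
n_3 = (-0.7316, -0.6817)
n_4 = (-0.4071, -0.9134)
n_5 = (-0.1422, -0.9898)
n_6 = (+0.1961, -0.9806)
n_7 = (+0.9911, +0.1335)
  (0,1): δ = 145.54°  ·
  (0,2): δ = 93.33°  ·
  (0,3): δ = 33.76°  ·
  (0,4): δ = 10.76°  ✓
  (0,5): δ = 5.09°  ✓
  (0,6): δ = 24.57°  ✓
  (0,7): δ = 110.93°  ·
  (1,2): δ = 127.79°  ·
  (1,3): δ = 68.22°  ·
  (1,4): δ = 45.22°  ·
  (1,5): δ = 29.38°  ·
  (1,6): δ = 9.89°  ✓
  (1,7): δ = 76.47°  ·
  (2,3): δ = 120.43°  ·
  (2,4): δ = 97.43°  ·
  (2,5): δ = 81.59°  ·
  (2,6): δ = 62.10°  ·
  (2,7): δ = 24.26°  ✓
  (3,4): δ = 157.00°  ·
  (3,5): δ = 141.15°  ·
  (3,6): δ = 121.67°  ·
  (3,7): δ = 35.31°  ·
  (4,5): δ = 164.15°  ·
  (4,6): δ = 144.67°  ·
  (4,7): δ = 58.31°  ·
  (5,6): δ = 160.52°  ·
  (5,7): δ = 74.15°  ·
  (6,7): δ = 93.64°  ·
antipodal pairs: 5

count = 5; pairs: (0,4), (0,5), (0,6), (1,6), (2,7)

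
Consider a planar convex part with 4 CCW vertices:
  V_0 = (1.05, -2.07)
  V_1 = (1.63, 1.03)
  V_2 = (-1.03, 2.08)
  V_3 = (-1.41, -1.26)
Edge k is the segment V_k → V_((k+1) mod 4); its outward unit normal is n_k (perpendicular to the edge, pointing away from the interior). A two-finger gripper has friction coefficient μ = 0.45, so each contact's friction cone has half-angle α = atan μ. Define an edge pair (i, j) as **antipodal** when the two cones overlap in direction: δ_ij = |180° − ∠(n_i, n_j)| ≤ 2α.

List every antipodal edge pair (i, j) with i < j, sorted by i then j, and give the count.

α = atan 0.45 = 24.23°;  2α = 48.46°
n_0 = (+0.9829, -0.1839)
n_1 = (+0.3672, +0.9302)
n_2 = (-0.9936, +0.1130)
n_3 = (-0.3128, -0.9498)
  (0,1): δ = 100.94°  ·
  (0,2): δ = 4.11°  ✓
  (0,3): δ = 82.37°  ·
  (1,2): δ = 74.95°  ·
  (1,3): δ = 3.32°  ✓
  (2,3): δ = 101.73°  ·
antipodal pairs: 2

count = 2; pairs: (0,2), (1,3)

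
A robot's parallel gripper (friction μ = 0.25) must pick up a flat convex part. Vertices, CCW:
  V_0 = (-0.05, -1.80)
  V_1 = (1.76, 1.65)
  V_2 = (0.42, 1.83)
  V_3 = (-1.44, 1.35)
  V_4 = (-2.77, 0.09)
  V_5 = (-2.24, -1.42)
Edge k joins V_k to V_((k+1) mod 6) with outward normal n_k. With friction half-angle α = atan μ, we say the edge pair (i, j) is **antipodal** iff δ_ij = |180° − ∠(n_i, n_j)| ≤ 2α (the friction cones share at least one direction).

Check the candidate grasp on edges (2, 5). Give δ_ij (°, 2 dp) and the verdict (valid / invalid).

δ = 24.31°, valid

α = atan 0.25 = 14.04°;  2α = 28.07°
edge 2: e_2 = (-1.86, -0.48);  n_2 = (-0.2499, +0.9683)
edge 5: e_5 = (+2.19, -0.38);  n_5 = (-0.1710, -0.9853)
∠(n_2, n_5) = 155.69°
δ = |180° − 155.69°| = 24.31°
24.31° ≤ 2α = 28.07°  →  valid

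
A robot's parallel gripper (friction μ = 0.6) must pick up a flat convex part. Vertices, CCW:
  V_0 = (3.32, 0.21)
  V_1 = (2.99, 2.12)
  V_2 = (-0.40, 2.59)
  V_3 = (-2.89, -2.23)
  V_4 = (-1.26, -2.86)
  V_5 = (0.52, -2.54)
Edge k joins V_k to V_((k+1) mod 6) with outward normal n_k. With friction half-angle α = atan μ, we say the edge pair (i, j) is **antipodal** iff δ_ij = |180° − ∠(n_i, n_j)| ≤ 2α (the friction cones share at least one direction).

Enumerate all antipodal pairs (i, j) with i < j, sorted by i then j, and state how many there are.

count = 7; pairs: (0,2), (0,3), (1,3), (1,4), (1,5), (2,4), (2,5)

α = atan 0.6 = 30.96°;  2α = 61.93°
n_0 = (+0.9854, +0.1703)
n_1 = (+0.1373, +0.9905)
n_2 = (-0.8885, +0.4590)
n_3 = (-0.3605, -0.9328)
n_4 = (+0.1769, -0.9842)
n_5 = (+0.7007, -0.7134)
  (0,1): δ = 107.70°  ·
  (0,2): δ = 37.12°  ✓
  (0,3): δ = 59.07°  ✓
  (0,4): δ = 90.39°  ·
  (0,5): δ = 124.68°  ·
  (1,2): δ = 109.43°  ·
  (1,3): δ = 13.24°  ✓
  (1,4): δ = 18.08°  ✓
  (1,5): δ = 52.38°  ✓
  (2,3): δ = 83.81°  ·
  (2,4): δ = 52.49°  ✓
  (2,5): δ = 18.20°  ✓
  (3,4): δ = 148.68°  ·
  (3,5): δ = 114.38°  ·
  (4,5): δ = 145.71°  ·
antipodal pairs: 7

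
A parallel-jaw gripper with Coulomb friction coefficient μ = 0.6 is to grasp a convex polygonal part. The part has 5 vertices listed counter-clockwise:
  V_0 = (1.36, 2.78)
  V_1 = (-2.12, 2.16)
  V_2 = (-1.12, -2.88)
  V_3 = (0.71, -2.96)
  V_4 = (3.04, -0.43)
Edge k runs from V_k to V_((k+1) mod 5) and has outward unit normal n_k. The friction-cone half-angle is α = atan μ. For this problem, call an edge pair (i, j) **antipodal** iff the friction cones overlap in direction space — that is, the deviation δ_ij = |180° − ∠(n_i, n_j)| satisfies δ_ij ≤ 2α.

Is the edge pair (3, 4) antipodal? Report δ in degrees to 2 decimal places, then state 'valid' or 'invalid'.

δ = 109.73°, invalid

α = atan 0.6 = 30.96°;  2α = 61.93°
edge 3: e_3 = (+2.33, +2.53);  n_3 = (+0.7356, -0.6774)
edge 4: e_4 = (-1.68, +3.21);  n_4 = (+0.8860, +0.4637)
∠(n_3, n_4) = 70.27°
δ = |180° − 70.27°| = 109.73°
109.73° > 2α = 61.93°  →  invalid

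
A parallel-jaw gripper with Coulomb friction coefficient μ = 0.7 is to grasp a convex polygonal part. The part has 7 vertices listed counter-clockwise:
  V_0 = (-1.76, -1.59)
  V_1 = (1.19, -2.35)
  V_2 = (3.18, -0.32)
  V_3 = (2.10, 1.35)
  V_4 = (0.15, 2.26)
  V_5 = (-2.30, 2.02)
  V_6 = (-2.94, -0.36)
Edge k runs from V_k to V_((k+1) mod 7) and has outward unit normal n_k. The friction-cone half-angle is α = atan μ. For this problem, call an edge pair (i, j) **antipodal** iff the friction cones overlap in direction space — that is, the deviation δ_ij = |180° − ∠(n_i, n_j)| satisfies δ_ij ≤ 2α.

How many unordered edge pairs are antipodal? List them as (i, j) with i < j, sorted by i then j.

α = atan 0.7 = 34.99°;  2α = 69.98°
n_0 = (-0.2495, -0.9684)
n_1 = (+0.7141, -0.7000)
n_2 = (+0.8397, +0.5430)
n_3 = (+0.4229, +0.9062)
n_4 = (-0.0975, +0.9952)
n_5 = (-0.9657, +0.2597)
n_6 = (-0.7216, -0.6923)
  (0,1): δ = 119.98°  ·
  (0,2): δ = 42.66°  ✓
  (0,3): δ = 10.57°  ✓
  (0,4): δ = 20.04°  ✓
  (0,5): δ = 89.40°  ·
  (0,6): δ = 148.26°  ·
  (1,2): δ = 102.68°  ·
  (1,3): δ = 70.59°  ·
  (1,4): δ = 39.98°  ✓
  (1,5): δ = 29.38°  ✓
  (1,6): δ = 88.24°  ·
  (2,3): δ = 147.91°  ·
  (2,4): δ = 117.30°  ·
  (2,5): δ = 47.94°  ✓
  (2,6): δ = 10.92°  ✓
  (3,4): δ = 149.39°  ·
  (3,5): δ = 80.03°  ·
  (3,6): δ = 21.17°  ✓
  (4,5): δ = 110.65°  ·
  (4,6): δ = 51.78°  ✓
  (5,6): δ = 121.14°  ·
antipodal pairs: 9

count = 9; pairs: (0,2), (0,3), (0,4), (1,4), (1,5), (2,5), (2,6), (3,6), (4,6)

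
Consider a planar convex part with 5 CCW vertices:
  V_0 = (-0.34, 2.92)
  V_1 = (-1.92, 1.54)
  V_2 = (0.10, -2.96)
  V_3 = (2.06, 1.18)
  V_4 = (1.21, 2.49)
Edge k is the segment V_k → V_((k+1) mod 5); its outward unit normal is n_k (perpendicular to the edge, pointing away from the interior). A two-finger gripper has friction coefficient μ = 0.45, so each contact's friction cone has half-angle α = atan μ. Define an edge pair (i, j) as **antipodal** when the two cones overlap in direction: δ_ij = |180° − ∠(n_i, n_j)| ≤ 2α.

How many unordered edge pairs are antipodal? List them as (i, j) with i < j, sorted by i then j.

count = 2; pairs: (0,2), (1,3)

α = atan 0.45 = 24.23°;  2α = 48.46°
n_0 = (-0.6578, +0.7532)
n_1 = (-0.9123, -0.4095)
n_2 = (+0.9038, -0.4279)
n_3 = (+0.8389, +0.5443)
n_4 = (+0.2673, +0.9636)
  (0,1): δ = 106.96°  ·
  (0,2): δ = 23.53°  ✓
  (0,3): δ = 81.84°  ·
  (0,4): δ = 123.36°  ·
  (1,2): δ = 49.51°  ·
  (1,3): δ = 8.80°  ✓
  (1,4): δ = 50.32°  ·
  (2,3): δ = 121.69°  ·
  (2,4): δ = 80.17°  ·
  (3,4): δ = 138.48°  ·
antipodal pairs: 2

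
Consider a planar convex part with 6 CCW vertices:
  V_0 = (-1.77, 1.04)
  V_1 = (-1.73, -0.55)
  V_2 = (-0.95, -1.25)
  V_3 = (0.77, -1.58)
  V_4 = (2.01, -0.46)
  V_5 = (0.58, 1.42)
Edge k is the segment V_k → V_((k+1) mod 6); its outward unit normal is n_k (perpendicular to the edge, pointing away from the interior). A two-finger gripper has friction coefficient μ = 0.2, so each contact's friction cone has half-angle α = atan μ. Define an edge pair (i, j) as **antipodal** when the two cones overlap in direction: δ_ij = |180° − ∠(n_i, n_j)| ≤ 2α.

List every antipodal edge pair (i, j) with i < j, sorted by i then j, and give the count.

α = atan 0.2 = 11.31°;  2α = 22.62°
n_0 = (-0.9997, -0.0251)
n_1 = (-0.6679, -0.7442)
n_2 = (-0.1884, -0.9821)
n_3 = (+0.6703, -0.7421)
n_4 = (+0.7959, +0.6054)
n_5 = (-0.1596, +0.9872)
  (0,1): δ = 133.35°  ·
  (0,2): δ = 102.30°  ·
  (0,3): δ = 49.35°  ·
  (0,4): δ = 35.82°  ·
  (0,5): δ = 97.74°  ·
  (1,2): δ = 148.95°  ·
  (1,3): δ = 96.00°  ·
  (1,4): δ = 10.84°  ✓
  (1,5): δ = 51.09°  ·
  (2,3): δ = 127.05°  ·
  (2,4): δ = 41.88°  ·
  (2,5): δ = 20.05°  ✓
  (3,4): δ = 94.83°  ·
  (3,5): δ = 32.90°  ·
  (4,5): δ = 118.07°  ·
antipodal pairs: 2

count = 2; pairs: (1,4), (2,5)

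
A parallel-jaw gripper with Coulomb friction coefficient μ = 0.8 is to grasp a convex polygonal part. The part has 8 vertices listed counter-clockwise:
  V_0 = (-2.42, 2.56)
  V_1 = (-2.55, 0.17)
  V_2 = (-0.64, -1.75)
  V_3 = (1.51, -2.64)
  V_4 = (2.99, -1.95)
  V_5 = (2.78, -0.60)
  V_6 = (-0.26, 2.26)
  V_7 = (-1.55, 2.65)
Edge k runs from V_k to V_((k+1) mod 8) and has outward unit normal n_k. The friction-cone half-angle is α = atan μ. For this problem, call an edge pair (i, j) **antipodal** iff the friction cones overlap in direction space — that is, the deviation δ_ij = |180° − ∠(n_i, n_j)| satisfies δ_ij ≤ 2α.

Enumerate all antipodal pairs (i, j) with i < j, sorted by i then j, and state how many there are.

α = atan 0.8 = 38.66°;  2α = 77.32°
n_0 = (-0.9985, +0.0543)
n_1 = (-0.7090, -0.7053)
n_2 = (-0.3825, -0.9240)
n_3 = (+0.4226, -0.9063)
n_4 = (+0.9881, +0.1537)
n_5 = (+0.6852, +0.7283)
n_6 = (+0.2894, +0.9572)
n_7 = (-0.1029, +0.9947)
  (0,1): δ = 132.04°  ·
  (0,2): δ = 109.37°  ·
  (0,3): δ = 61.89°  ✓
  (0,4): δ = 11.96°  ✓
  (0,5): δ = 49.86°  ✓
  (0,6): δ = 76.29°  ✓
  (0,7): δ = 99.02°  ·
  (1,2): δ = 157.34°  ·
  (1,3): δ = 109.85°  ·
  (1,4): δ = 36.01°  ✓
  (1,5): δ = 1.90°  ✓
  (1,6): δ = 28.33°  ✓
  (1,7): δ = 51.06°  ✓
  (2,3): δ = 132.52°  ·
  (2,4): δ = 58.67°  ✓
  (2,5): δ = 20.77°  ✓
  (2,6): δ = 5.67°  ✓
  (2,7): δ = 28.39°  ✓
  (3,4): δ = 106.15°  ·
  (3,5): δ = 68.25°  ✓
  (3,6): δ = 41.82°  ✓
  (3,7): δ = 19.09°  ✓
  (4,5): δ = 142.09°  ·
  (4,6): δ = 115.66°  ·
  (4,7): δ = 92.94°  ·
  (5,6): δ = 153.57°  ·
  (5,7): δ = 130.84°  ·
  (6,7): δ = 157.27°  ·
antipodal pairs: 15

count = 15; pairs: (0,3), (0,4), (0,5), (0,6), (1,4), (1,5), (1,6), (1,7), (2,4), (2,5), (2,6), (2,7), (3,5), (3,6), (3,7)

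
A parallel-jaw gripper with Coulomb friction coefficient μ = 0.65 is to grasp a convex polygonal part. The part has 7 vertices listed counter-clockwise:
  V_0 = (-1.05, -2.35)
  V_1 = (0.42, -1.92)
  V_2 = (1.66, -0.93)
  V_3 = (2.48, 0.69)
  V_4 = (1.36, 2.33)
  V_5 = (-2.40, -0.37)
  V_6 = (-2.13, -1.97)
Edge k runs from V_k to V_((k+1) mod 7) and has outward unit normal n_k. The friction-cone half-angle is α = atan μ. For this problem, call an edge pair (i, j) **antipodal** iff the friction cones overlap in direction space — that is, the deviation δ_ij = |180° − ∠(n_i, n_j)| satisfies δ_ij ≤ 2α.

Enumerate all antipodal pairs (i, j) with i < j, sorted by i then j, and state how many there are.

count = 8; pairs: (0,4), (1,4), (1,5), (2,4), (2,5), (3,5), (3,6), (4,6)

α = atan 0.65 = 33.02°;  2α = 66.05°
n_0 = (+0.2808, -0.9598)
n_1 = (+0.6239, -0.7815)
n_2 = (+0.8922, -0.4516)
n_3 = (+0.8258, +0.5640)
n_4 = (-0.5833, +0.8123)
n_5 = (-0.9861, -0.1664)
n_6 = (-0.3319, -0.9433)
  (0,1): δ = 157.70°  ·
  (0,2): δ = 133.15°  ·
  (0,3): δ = 71.97°  ·
  (0,4): δ = 19.38°  ✓
  (0,5): δ = 83.27°  ·
  (0,6): δ = 144.31°  ·
  (1,2): δ = 155.45°  ·
  (1,3): δ = 94.27°  ·
  (1,4): δ = 2.92°  ✓
  (1,5): δ = 60.98°  ✓
  (1,6): δ = 122.01°  ·
  (2,3): δ = 118.82°  ·
  (2,4): δ = 27.47°  ✓
  (2,5): δ = 36.43°  ✓
  (2,6): δ = 97.46°  ·
  (3,4): δ = 88.65°  ·
  (3,5): δ = 24.75°  ✓
  (3,6): δ = 36.29°  ✓
  (4,5): δ = 116.10°  ·
  (4,6): δ = 55.07°  ✓
  (5,6): δ = 118.96°  ·
antipodal pairs: 8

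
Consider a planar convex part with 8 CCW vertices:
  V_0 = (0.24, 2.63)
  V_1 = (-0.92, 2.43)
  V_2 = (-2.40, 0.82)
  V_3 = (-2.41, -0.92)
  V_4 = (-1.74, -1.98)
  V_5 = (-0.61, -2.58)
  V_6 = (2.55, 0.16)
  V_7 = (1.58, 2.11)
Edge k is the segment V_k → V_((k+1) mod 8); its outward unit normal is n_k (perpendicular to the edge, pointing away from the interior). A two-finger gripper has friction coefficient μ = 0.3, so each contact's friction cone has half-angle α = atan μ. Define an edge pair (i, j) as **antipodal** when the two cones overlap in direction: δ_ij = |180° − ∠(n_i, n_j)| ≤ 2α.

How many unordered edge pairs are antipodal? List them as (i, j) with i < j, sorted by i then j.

count = 5; pairs: (0,5), (1,5), (2,6), (3,6), (4,7)

α = atan 0.3 = 16.70°;  2α = 33.40°
n_0 = (-0.1699, +0.9855)
n_1 = (-0.7362, +0.6768)
n_2 = (-1.0000, +0.0057)
n_3 = (-0.8453, -0.5343)
n_4 = (-0.4690, -0.8832)
n_5 = (+0.6551, -0.7555)
n_6 = (+0.8953, +0.4454)
n_7 = (+0.3618, +0.9323)
  (0,1): δ = 142.37°  ·
  (0,2): δ = 100.11°  ·
  (0,3): δ = 67.49°  ·
  (0,4): δ = 37.75°  ·
  (0,5): δ = 31.15°  ✓
  (0,6): δ = 106.66°  ·
  (0,7): δ = 149.01°  ·
  (1,2): δ = 137.74°  ·
  (1,3): δ = 105.11°  ·
  (1,4): δ = 75.38°  ·
  (1,5): δ = 6.48°  ✓
  (1,6): δ = 69.04°  ·
  (1,7): δ = 111.38°  ·
  (2,3): δ = 147.37°  ·
  (2,4): δ = 117.64°  ·
  (2,5): δ = 48.74°  ·
  (2,6): δ = 26.78°  ✓
  (2,7): δ = 69.12°  ·
  (3,4): δ = 150.26°  ·
  (3,5): δ = 81.37°  ·
  (3,6): δ = 5.85°  ✓
  (3,7): δ = 36.49°  ·
  (4,5): δ = 111.10°  ·
  (4,6): δ = 35.59°  ·
  (4,7): δ = 6.76°  ✓
  (5,6): δ = 104.48°  ·
  (5,7): δ = 62.14°  ·
  (6,7): δ = 137.66°  ·
antipodal pairs: 5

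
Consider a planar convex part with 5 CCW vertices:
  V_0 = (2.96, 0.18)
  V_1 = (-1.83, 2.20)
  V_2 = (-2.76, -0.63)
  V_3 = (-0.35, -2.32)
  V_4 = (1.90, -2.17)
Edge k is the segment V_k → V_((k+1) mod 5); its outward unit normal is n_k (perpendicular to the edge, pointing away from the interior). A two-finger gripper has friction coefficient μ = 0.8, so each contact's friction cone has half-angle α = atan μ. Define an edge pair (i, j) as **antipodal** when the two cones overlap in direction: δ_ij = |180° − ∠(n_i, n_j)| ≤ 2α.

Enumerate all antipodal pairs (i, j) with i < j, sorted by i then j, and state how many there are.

count = 4; pairs: (0,2), (0,3), (1,3), (1,4)

α = atan 0.8 = 38.66°;  2α = 77.32°
n_0 = (+0.3886, +0.9214)
n_1 = (-0.9500, +0.3122)
n_2 = (-0.5741, -0.8188)
n_3 = (+0.0665, -0.9978)
n_4 = (+0.9116, -0.4112)
  (0,1): δ = 85.33°  ·
  (0,2): δ = 12.17°  ✓
  (0,3): δ = 26.68°  ✓
  (0,4): δ = 88.59°  ·
  (1,2): δ = 106.85°  ·
  (1,3): δ = 67.99°  ✓
  (1,4): δ = 6.09°  ✓
  (2,3): δ = 141.15°  ·
  (2,4): δ = 79.24°  ·
  (3,4): δ = 118.09°  ·
antipodal pairs: 4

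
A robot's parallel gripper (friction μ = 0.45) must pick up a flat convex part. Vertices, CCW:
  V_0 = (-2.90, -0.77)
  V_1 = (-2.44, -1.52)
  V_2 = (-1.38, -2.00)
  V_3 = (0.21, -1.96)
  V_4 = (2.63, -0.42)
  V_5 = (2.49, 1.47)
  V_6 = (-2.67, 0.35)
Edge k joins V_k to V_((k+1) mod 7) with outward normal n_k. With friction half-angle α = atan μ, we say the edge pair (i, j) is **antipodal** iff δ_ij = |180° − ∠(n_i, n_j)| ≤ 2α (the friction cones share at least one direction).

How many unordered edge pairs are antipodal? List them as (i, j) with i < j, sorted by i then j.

count = 6; pairs: (0,4), (1,5), (2,5), (3,5), (3,6), (4,6)

α = atan 0.45 = 24.23°;  2α = 48.46°
n_0 = (-0.8524, -0.5228)
n_1 = (-0.4125, -0.9110)
n_2 = (+0.0251, -0.9997)
n_3 = (+0.5369, -0.8437)
n_4 = (+0.9973, +0.0739)
n_5 = (-0.2121, +0.9772)
n_6 = (-0.9796, +0.2012)
  (0,1): δ = 145.88°  ·
  (0,2): δ = 120.08°  ·
  (0,3): δ = 89.05°  ·
  (0,4): δ = 27.29°  ✓
  (0,5): δ = 70.72°  ·
  (0,6): δ = 136.87°  ·
  (1,2): δ = 154.20°  ·
  (1,3): δ = 123.17°  ·
  (1,4): δ = 61.40°  ·
  (1,5): δ = 36.61°  ✓
  (1,6): δ = 102.76°  ·
  (2,3): δ = 148.97°  ·
  (2,4): δ = 87.20°  ·
  (2,5): δ = 10.81°  ✓
  (2,6): δ = 76.95°  ·
  (3,4): δ = 118.23°  ·
  (3,5): δ = 20.22°  ✓
  (3,6): δ = 45.92°  ✓
  (4,5): δ = 81.99°  ·
  (4,6): δ = 15.84°  ✓
  (5,6): δ = 113.85°  ·
antipodal pairs: 6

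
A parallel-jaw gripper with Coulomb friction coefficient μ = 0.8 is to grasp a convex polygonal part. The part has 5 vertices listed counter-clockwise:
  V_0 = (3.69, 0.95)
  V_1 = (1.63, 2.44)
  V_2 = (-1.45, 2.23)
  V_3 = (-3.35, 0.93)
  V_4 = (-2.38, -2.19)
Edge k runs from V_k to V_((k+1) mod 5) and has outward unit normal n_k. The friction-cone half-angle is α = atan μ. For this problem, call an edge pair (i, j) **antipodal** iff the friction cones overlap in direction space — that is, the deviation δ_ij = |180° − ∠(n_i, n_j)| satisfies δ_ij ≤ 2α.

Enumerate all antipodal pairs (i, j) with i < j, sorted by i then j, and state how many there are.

count = 5; pairs: (0,3), (0,4), (1,3), (1,4), (2,4)

α = atan 0.8 = 38.66°;  2α = 77.32°
n_0 = (+0.5861, +0.8103)
n_1 = (-0.0680, +0.9977)
n_2 = (-0.5647, +0.8253)
n_3 = (-0.9549, -0.2969)
n_4 = (+0.4595, -0.8882)
  (0,1): δ = 140.22°  ·
  (0,2): δ = 109.74°  ·
  (0,3): δ = 36.85°  ✓
  (0,4): δ = 63.23°  ✓
  (1,2): δ = 149.52°  ·
  (1,3): δ = 76.63°  ✓
  (1,4): δ = 23.45°  ✓
  (2,3): δ = 107.11°  ·
  (2,4): δ = 7.03°  ✓
  (3,4): δ = 79.92°  ·
antipodal pairs: 5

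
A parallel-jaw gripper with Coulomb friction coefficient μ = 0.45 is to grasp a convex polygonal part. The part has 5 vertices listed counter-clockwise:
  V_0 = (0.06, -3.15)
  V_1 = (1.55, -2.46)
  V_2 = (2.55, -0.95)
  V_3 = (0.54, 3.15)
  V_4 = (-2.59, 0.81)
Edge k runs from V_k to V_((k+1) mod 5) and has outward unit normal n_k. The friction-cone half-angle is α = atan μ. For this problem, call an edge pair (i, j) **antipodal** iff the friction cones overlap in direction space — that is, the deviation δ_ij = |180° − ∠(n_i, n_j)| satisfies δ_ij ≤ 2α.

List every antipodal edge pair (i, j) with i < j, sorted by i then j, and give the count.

α = atan 0.45 = 24.23°;  2α = 48.46°
n_0 = (+0.4202, -0.9074)
n_1 = (+0.8337, -0.5521)
n_2 = (+0.8979, +0.4402)
n_3 = (-0.5988, +0.8009)
n_4 = (-0.8311, -0.5562)
  (0,1): δ = 148.36°  ·
  (0,2): δ = 88.73°  ·
  (0,3): δ = 11.93°  ✓
  (0,4): δ = 98.94°  ·
  (1,2): δ = 120.37°  ·
  (1,3): δ = 19.70°  ✓
  (1,4): δ = 67.30°  ·
  (2,3): δ = 79.33°  ·
  (2,4): δ = 7.67°  ✓
  (3,4): δ = 92.99°  ·
antipodal pairs: 3

count = 3; pairs: (0,3), (1,3), (2,4)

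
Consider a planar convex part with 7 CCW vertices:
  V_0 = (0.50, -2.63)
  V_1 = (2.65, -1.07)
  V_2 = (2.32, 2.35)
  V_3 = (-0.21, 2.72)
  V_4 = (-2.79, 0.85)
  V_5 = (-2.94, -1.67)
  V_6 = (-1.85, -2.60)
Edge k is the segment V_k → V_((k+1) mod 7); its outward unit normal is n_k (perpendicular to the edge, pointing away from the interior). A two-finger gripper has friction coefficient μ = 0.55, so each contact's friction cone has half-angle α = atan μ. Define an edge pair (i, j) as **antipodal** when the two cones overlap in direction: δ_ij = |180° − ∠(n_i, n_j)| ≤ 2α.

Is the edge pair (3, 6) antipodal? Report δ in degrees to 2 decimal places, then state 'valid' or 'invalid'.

α = atan 0.55 = 28.81°;  2α = 57.62°
edge 3: e_3 = (-2.58, -1.87);  n_3 = (-0.5869, +0.8097)
edge 6: e_6 = (+2.35, -0.03);  n_6 = (-0.0128, -0.9999)
∠(n_3, n_6) = 143.33°
δ = |180° − 143.33°| = 36.67°
36.67° ≤ 2α = 57.62°  →  valid

δ = 36.67°, valid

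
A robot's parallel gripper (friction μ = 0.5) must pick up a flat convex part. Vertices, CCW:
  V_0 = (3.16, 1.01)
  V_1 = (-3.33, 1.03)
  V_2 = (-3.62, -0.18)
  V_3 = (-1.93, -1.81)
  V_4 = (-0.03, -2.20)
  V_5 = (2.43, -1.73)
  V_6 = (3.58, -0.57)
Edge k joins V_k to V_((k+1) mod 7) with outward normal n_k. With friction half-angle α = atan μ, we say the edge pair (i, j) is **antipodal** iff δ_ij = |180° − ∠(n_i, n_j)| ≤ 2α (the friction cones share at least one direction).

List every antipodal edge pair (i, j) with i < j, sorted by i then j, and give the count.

α = atan 0.5 = 26.57°;  2α = 53.13°
n_0 = (+0.0031, +1.0000)
n_1 = (-0.9725, +0.2331)
n_2 = (-0.6942, -0.7198)
n_3 = (-0.2011, -0.9796)
n_4 = (+0.1877, -0.9822)
n_5 = (+0.7102, -0.7040)
n_6 = (+0.9664, +0.2569)
  (0,1): δ = 103.30°  ·
  (0,2): δ = 43.79°  ✓
  (0,3): δ = 11.42°  ✓
  (0,4): δ = 10.99°  ✓
  (0,5): δ = 45.42°  ✓
  (0,6): δ = 105.06°  ·
  (1,2): δ = 120.49°  ·
  (1,3): δ = 88.12°  ·
  (1,4): δ = 65.71°  ·
  (1,5): δ = 31.27°  ✓
  (1,6): δ = 28.36°  ✓
  (2,3): δ = 147.63°  ·
  (2,4): δ = 125.22°  ·
  (2,5): δ = 90.79°  ·
  (2,6): δ = 31.15°  ✓
  (3,4): δ = 157.58°  ·
  (3,5): δ = 123.15°  ·
  (3,6): δ = 63.51°  ·
  (4,5): δ = 145.57°  ·
  (4,6): δ = 85.93°  ·
  (5,6): δ = 120.36°  ·
antipodal pairs: 7

count = 7; pairs: (0,2), (0,3), (0,4), (0,5), (1,5), (1,6), (2,6)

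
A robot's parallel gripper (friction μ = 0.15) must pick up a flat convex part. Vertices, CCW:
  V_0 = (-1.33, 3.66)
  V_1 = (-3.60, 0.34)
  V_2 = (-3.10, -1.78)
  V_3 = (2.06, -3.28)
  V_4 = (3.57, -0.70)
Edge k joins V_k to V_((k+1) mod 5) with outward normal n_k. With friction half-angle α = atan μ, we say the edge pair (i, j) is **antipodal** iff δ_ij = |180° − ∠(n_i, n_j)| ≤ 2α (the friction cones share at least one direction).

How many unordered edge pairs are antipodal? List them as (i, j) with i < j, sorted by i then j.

count = 1; pairs: (0,3)

α = atan 0.15 = 8.53°;  2α = 17.06°
n_0 = (-0.8255, +0.5644)
n_1 = (-0.9733, -0.2296)
n_2 = (-0.2791, -0.9602)
n_3 = (+0.8631, -0.5051)
n_4 = (+0.6647, +0.7471)
  (0,1): δ = 132.37°  ·
  (0,2): δ = 71.85°  ·
  (0,3): δ = 4.02°  ✓
  (0,4): δ = 82.70°  ·
  (1,2): δ = 119.48°  ·
  (1,3): δ = 43.61°  ·
  (1,4): δ = 35.07°  ·
  (2,3): δ = 104.13°  ·
  (2,4): δ = 25.45°  ·
  (3,4): δ = 101.32°  ·
antipodal pairs: 1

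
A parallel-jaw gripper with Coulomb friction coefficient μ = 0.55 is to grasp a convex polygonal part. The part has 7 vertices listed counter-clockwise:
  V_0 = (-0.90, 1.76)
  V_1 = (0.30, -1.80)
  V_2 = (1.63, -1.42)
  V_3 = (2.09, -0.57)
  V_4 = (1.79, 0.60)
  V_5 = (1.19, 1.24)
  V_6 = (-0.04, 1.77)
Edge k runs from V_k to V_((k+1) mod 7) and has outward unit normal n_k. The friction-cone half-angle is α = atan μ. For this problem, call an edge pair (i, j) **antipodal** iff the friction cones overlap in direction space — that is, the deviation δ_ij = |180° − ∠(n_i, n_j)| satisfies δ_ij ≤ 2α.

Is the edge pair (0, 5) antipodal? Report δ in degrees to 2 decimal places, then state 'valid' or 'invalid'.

δ = 48.06°, valid

α = atan 0.55 = 28.81°;  2α = 57.62°
edge 0: e_0 = (+1.20, -3.56);  n_0 = (-0.9476, -0.3194)
edge 5: e_5 = (-1.23, +0.53);  n_5 = (+0.3957, +0.9184)
∠(n_0, n_5) = 131.94°
δ = |180° − 131.94°| = 48.06°
48.06° ≤ 2α = 57.62°  →  valid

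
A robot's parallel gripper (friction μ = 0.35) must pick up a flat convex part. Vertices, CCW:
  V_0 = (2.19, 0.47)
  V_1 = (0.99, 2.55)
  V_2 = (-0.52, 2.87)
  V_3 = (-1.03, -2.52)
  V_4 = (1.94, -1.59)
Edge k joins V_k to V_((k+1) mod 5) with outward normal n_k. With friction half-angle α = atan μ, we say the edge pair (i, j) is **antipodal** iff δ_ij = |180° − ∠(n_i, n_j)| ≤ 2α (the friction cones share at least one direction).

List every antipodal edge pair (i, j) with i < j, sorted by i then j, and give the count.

α = atan 0.35 = 19.29°;  2α = 38.58°
n_0 = (+0.8662, +0.4997)
n_1 = (+0.2073, +0.9783)
n_2 = (-0.9956, +0.0942)
n_3 = (+0.2988, -0.9543)
n_4 = (+0.9927, -0.1205)
  (0,1): δ = 131.95°  ·
  (0,2): δ = 35.39°  ✓
  (0,3): δ = 77.41°  ·
  (0,4): δ = 143.10°  ·
  (1,2): δ = 83.44°  ·
  (1,3): δ = 29.35°  ✓
  (1,4): δ = 95.05°  ·
  (2,3): δ = 67.21°  ·
  (2,4): δ = 1.51°  ✓
  (3,4): δ = 114.31°  ·
antipodal pairs: 3

count = 3; pairs: (0,2), (1,3), (2,4)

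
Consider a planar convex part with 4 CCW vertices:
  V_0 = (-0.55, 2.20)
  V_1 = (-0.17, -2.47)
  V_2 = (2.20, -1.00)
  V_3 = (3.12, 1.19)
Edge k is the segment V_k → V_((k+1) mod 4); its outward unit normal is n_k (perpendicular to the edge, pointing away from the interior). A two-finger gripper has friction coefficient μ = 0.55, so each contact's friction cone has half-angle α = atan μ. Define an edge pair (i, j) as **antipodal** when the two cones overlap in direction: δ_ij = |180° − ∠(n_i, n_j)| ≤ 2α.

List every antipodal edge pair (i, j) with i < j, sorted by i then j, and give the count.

α = atan 0.55 = 28.81°;  2α = 57.62°
n_0 = (-0.9967, -0.0811)
n_1 = (+0.5271, -0.8498)
n_2 = (+0.9220, -0.3873)
n_3 = (+0.2653, +0.9642)
  (0,1): δ = 62.84°  ·
  (0,2): δ = 27.44°  ✓
  (0,3): δ = 69.96°  ·
  (1,2): δ = 144.60°  ·
  (1,3): δ = 47.20°  ✓
  (2,3): δ = 82.60°  ·
antipodal pairs: 2

count = 2; pairs: (0,2), (1,3)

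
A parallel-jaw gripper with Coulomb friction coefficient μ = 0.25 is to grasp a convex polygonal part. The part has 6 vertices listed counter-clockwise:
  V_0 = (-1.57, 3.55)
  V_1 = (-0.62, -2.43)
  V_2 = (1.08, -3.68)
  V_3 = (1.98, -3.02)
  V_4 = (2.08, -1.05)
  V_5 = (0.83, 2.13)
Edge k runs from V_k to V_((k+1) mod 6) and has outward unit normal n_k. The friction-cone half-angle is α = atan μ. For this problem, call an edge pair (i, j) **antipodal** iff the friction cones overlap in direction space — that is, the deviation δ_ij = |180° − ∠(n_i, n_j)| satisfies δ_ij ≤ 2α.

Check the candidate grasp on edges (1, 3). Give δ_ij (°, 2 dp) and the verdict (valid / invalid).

α = atan 0.25 = 14.04°;  2α = 28.07°
edge 1: e_1 = (+1.70, -1.25);  n_1 = (-0.5924, -0.8057)
edge 3: e_3 = (+0.10, +1.97);  n_3 = (+0.9987, -0.0507)
∠(n_1, n_3) = 123.42°
δ = |180° − 123.42°| = 56.58°
56.58° > 2α = 28.07°  →  invalid

δ = 56.58°, invalid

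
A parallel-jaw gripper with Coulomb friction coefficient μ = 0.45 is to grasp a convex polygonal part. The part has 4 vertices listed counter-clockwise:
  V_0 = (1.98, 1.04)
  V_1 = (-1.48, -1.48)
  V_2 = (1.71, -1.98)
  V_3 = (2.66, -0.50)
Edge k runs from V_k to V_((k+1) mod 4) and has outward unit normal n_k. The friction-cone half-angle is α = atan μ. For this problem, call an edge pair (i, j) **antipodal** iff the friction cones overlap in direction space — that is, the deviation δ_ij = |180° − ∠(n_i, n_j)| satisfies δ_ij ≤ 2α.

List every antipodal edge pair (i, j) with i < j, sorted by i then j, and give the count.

count = 2; pairs: (0,1), (0,2)

α = atan 0.45 = 24.23°;  2α = 48.46°
n_0 = (-0.5887, +0.8083)
n_1 = (-0.1548, -0.9879)
n_2 = (+0.8415, -0.5402)
n_3 = (+0.9148, +0.4039)
  (0,1): δ = 44.97°  ✓
  (0,2): δ = 21.24°  ✓
  (0,3): δ = 77.76°  ·
  (1,2): δ = 113.79°  ·
  (1,3): δ = 57.27°  ·
  (2,3): δ = 123.48°  ·
antipodal pairs: 2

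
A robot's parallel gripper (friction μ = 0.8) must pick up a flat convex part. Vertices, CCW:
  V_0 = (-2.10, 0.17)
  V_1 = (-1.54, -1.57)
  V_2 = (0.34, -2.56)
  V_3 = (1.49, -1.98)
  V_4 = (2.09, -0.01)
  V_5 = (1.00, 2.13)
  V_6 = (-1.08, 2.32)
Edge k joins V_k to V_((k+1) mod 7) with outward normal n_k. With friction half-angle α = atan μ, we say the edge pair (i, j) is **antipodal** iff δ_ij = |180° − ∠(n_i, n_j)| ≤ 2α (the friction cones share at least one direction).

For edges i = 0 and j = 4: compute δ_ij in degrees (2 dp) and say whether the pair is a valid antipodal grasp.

δ = 9.15°, valid

α = atan 0.8 = 38.66°;  2α = 77.32°
edge 0: e_0 = (+0.56, -1.74);  n_0 = (-0.9519, -0.3064)
edge 4: e_4 = (-1.09, +2.14);  n_4 = (+0.8911, +0.4539)
∠(n_0, n_4) = 170.85°
δ = |180° − 170.85°| = 9.15°
9.15° ≤ 2α = 77.32°  →  valid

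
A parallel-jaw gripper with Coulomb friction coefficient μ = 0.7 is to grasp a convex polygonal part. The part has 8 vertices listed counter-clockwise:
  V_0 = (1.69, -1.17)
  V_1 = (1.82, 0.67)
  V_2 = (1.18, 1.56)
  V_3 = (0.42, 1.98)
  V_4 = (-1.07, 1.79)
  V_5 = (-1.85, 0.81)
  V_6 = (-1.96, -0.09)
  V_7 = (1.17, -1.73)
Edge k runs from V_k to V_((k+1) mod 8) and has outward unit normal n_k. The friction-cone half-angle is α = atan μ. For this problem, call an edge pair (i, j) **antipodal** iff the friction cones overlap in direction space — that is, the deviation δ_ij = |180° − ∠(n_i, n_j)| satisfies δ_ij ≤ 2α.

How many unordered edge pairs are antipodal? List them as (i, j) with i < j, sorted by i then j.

α = atan 0.7 = 34.99°;  2α = 69.98°
n_0 = (+0.9975, -0.0705)
n_1 = (+0.8119, +0.5838)
n_2 = (+0.4837, +0.8752)
n_3 = (-0.1265, +0.9920)
n_4 = (-0.7824, +0.6227)
n_5 = (-0.9926, +0.1213)
n_6 = (-0.4641, -0.8858)
n_7 = (+0.7328, -0.6805)
  (0,1): δ = 140.24°  ·
  (0,2): δ = 114.89°  ·
  (0,3): δ = 78.69°  ·
  (0,4): δ = 34.48°  ✓
  (0,5): δ = 2.93°  ✓
  (0,6): δ = 66.39°  ✓
  (0,7): δ = 141.16°  ·
  (1,2): δ = 154.65°  ·
  (1,3): δ = 118.45°  ·
  (1,4): δ = 74.24°  ·
  (1,5): δ = 42.69°  ✓
  (1,6): δ = 26.63°  ✓
  (1,7): δ = 101.40°  ·
  (2,3): δ = 143.81°  ·
  (2,4): δ = 99.59°  ·
  (2,5): δ = 68.04°  ✓
  (2,6): δ = 1.27°  ✓
  (2,7): δ = 76.05°  ·
  (3,4): δ = 135.78°  ·
  (3,5): δ = 104.24°  ·
  (3,6): δ = 34.92°  ✓
  (3,7): δ = 39.85°  ✓
  (4,5): δ = 148.45°  ·
  (4,6): δ = 79.14°  ·
  (4,7): δ = 4.36°  ✓
  (5,6): δ = 110.68°  ·
  (5,7): δ = 35.91°  ✓
  (6,7): δ = 105.23°  ·
antipodal pairs: 11

count = 11; pairs: (0,4), (0,5), (0,6), (1,5), (1,6), (2,5), (2,6), (3,6), (3,7), (4,7), (5,7)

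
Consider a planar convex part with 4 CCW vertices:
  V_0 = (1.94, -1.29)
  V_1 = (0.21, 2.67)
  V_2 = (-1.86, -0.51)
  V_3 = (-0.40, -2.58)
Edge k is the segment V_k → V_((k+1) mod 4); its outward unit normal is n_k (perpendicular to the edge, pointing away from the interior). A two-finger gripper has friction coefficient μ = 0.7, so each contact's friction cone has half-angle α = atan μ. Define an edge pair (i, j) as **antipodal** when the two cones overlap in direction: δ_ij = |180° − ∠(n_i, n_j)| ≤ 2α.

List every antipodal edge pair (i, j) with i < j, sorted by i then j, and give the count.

count = 3; pairs: (0,1), (0,2), (1,3)

α = atan 0.7 = 34.99°;  2α = 69.98°
n_0 = (+0.9164, +0.4003)
n_1 = (-0.8381, +0.5455)
n_2 = (-0.8172, -0.5764)
n_3 = (+0.4828, -0.8757)
  (0,1): δ = 56.66°  ✓
  (0,2): δ = 11.60°  ✓
  (0,3): δ = 95.27°  ·
  (1,2): δ = 111.74°  ·
  (1,3): δ = 28.07°  ✓
  (2,3): δ = 96.33°  ·
antipodal pairs: 3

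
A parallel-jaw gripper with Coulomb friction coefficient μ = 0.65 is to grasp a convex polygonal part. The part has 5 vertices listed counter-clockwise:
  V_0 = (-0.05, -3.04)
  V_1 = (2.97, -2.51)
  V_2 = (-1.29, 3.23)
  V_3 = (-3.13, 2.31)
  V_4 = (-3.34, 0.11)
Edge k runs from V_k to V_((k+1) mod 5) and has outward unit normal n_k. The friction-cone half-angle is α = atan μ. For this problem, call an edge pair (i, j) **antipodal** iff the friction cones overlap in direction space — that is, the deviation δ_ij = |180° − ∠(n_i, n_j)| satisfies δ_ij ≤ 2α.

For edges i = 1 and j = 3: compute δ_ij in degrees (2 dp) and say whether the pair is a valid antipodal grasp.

δ = 42.03°, valid

α = atan 0.65 = 33.02°;  2α = 66.05°
edge 1: e_1 = (-4.26, +5.74);  n_1 = (+0.8030, +0.5960)
edge 3: e_3 = (-0.21, -2.20);  n_3 = (-0.9955, +0.0950)
∠(n_1, n_3) = 137.97°
δ = |180° − 137.97°| = 42.03°
42.03° ≤ 2α = 66.05°  →  valid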